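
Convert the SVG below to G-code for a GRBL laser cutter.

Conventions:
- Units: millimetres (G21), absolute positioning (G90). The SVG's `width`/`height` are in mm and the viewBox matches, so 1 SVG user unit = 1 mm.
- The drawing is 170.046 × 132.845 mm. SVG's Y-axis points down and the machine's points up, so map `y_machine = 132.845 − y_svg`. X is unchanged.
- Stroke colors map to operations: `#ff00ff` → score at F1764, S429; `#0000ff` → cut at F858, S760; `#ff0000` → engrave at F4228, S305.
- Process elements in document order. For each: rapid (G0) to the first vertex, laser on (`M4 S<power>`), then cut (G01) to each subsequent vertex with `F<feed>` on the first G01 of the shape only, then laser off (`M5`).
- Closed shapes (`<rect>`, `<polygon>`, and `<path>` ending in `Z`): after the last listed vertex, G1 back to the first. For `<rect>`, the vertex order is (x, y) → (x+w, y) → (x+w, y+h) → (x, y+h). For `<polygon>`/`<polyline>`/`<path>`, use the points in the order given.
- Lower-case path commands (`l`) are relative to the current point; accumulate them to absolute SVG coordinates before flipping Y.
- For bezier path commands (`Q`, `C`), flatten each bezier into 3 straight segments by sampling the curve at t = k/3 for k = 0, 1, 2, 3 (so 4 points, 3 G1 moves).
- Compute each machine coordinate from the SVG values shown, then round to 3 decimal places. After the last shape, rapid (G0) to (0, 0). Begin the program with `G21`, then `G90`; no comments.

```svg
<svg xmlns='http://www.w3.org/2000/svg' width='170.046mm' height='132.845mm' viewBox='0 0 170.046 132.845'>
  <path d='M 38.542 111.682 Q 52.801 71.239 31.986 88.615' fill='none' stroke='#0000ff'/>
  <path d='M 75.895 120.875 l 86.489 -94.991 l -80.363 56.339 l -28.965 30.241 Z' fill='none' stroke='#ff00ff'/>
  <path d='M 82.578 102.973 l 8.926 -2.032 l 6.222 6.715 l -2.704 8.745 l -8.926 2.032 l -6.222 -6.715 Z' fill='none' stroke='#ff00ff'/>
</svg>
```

G21
G90
G0 X38.542 Y21.163
M4 S760
G01 X44.151 Y41.701 F858
G01 X41.966 Y49.390
G01 X31.986 Y44.230
M5
G0 X75.895 Y11.970
M4 S429
G01 X162.384 Y106.961 F1764
G01 X82.021 Y50.622
G01 X53.056 Y20.381
G01 X75.895 Y11.970
M5
G0 X82.578 Y29.872
M4 S429
G01 X91.504 Y31.904 F1764
G01 X97.726 Y25.189
G01 X95.022 Y16.444
G01 X86.096 Y14.412
G01 X79.874 Y21.127
G01 X82.578 Y29.872
M5
G0 X0.000 Y0.000

Since the viewBox matches the mm dimensions, user units are millimetres directly. The only transform is the Y-flip y_m = 132.845 − y_svg.

Shape 1 is a quadratic bezier drawn with `<path>`. Its stroke #0000ff means cut at S760, F858. After flipping Y the toolpath is (38.542,21.163) → (44.151,41.701) → (41.966,49.390) → (31.986,44.230).

Shape 2 is a closed polygon drawn with `<path>`. Its stroke #ff00ff means score at S429, F1764. After flipping Y the toolpath is (75.895,11.970) → (162.384,106.961) → (82.021,50.622) → (53.056,20.381) → (75.895,11.970), returning to the start.

Shape 3 is a regular polygon drawn with `<path>`. Its stroke #ff00ff means score at S429, F1764. After flipping Y the toolpath is (82.578,29.872) → (91.504,31.904) → (97.726,25.189) → (95.022,16.444) → (86.096,14.412) → (79.874,21.127) → (82.578,29.872), returning to the start.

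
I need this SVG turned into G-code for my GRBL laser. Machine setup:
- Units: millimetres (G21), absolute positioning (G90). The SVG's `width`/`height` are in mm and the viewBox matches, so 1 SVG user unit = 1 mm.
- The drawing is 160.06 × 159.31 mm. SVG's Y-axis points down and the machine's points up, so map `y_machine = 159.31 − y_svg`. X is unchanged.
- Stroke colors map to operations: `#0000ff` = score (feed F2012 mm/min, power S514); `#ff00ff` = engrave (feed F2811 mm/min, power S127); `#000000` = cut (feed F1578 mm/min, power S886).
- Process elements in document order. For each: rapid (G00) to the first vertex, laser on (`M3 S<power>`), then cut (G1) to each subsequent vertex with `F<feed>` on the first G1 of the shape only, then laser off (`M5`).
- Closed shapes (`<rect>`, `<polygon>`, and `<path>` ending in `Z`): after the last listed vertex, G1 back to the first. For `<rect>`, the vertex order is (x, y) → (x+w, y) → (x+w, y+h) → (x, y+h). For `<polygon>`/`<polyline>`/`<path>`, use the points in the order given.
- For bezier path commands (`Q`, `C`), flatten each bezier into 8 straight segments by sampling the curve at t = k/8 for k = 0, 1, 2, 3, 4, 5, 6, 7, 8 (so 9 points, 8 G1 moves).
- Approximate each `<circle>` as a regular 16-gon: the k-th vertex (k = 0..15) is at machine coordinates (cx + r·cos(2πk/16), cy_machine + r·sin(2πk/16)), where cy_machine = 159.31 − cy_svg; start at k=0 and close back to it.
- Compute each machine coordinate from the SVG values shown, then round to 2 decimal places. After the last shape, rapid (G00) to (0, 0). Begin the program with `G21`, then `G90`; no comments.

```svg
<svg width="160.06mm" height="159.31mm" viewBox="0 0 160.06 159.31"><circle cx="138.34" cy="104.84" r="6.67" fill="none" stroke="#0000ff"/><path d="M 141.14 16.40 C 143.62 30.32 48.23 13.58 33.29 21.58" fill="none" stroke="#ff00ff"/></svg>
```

G21
G90
G00 X145.01 Y54.47
M3 S514
G1 X144.50 Y57.02 F2012
G1 X143.06 Y59.19
G1 X140.89 Y60.63
G1 X138.34 Y61.14
G1 X135.79 Y60.63
G1 X133.62 Y59.19
G1 X132.18 Y57.02
G1 X131.67 Y54.47
G1 X132.18 Y51.92
G1 X133.62 Y49.75
G1 X135.79 Y48.31
G1 X138.34 Y47.80
G1 X140.89 Y48.31
G1 X143.06 Y49.75
G1 X144.50 Y51.92
G1 X145.01 Y54.47
M5
G00 X141.14 Y142.91
M3 S127
G1 X137.83 Y139.02 F2811
G1 X127.44 Y137.35
G1 X112.04 Y137.26
G1 X93.75 Y138.10
G1 X74.63 Y139.21
G1 X56.79 Y139.96
G1 X42.32 Y139.68
G1 X33.29 Y137.73
M5
G00 X0.00 Y0.00

1 u = 1 mm; y_m = 159.31 − y.

[1] `<circle>` circle, #0000ff→score S514 F2012: (145.01,54.47) → (144.50,57.02) → (143.06,59.19) → (140.89,60.63) → (138.34,61.14) → (135.79,60.63) → (133.62,59.19) → (132.18,57.02) → (131.67,54.47) → (132.18,51.92) → (133.62,49.75) → (135.79,48.31) → (138.34,47.80) → (140.89,48.31) → (143.06,49.75) → (144.50,51.92) → (145.01,54.47) (closed)

[2] `<path>` cubic bezier, #ff00ff→engrave S127 F2811: (141.14,142.91) → (137.83,139.02) → (127.44,137.35) → (112.04,137.26) → (93.75,138.10) → (74.63,139.21) → (56.79,139.96) → (42.32,139.68) → (33.29,137.73)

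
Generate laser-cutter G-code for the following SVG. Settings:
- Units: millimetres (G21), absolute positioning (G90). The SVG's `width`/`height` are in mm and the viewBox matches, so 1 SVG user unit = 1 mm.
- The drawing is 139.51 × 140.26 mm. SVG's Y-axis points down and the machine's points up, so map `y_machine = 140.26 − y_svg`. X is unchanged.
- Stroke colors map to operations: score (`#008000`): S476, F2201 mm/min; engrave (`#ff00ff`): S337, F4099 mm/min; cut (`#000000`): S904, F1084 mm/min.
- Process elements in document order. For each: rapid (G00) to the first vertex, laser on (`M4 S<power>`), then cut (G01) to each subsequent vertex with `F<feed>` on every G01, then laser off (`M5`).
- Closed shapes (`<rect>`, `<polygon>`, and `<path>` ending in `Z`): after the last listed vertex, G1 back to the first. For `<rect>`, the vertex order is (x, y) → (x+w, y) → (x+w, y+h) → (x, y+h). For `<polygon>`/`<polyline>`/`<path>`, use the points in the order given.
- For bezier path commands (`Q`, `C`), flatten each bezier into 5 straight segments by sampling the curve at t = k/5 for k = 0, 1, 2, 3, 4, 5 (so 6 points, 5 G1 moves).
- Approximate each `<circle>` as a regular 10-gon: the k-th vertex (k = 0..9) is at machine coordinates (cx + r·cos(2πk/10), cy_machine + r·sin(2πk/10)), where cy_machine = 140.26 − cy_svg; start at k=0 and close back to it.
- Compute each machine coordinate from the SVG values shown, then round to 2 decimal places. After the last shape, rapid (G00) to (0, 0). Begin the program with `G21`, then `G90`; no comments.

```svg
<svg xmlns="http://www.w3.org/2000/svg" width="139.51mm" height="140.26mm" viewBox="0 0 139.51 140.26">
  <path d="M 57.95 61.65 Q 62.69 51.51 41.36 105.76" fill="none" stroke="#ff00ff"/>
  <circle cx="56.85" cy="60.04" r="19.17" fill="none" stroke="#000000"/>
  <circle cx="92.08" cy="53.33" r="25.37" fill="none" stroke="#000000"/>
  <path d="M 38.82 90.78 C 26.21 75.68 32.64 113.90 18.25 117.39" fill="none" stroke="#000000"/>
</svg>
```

Since the viewBox matches the mm dimensions, user units are millimetres directly. The only transform is the Y-flip y_m = 140.26 − y_svg.

Shape 1 is a quadratic bezier drawn with `<path>`. Its stroke #ff00ff means engrave at S337, F4099. After flipping Y the toolpath is (57.95,78.61) → (58.80,80.09) → (57.57,76.42) → (54.25,67.60) → (48.85,53.62) → (41.36,34.50).

Shape 2 is a circle drawn with `<circle>`. Its stroke #000000 means cut at S904, F1084. After flipping Y the toolpath is (76.02,80.22) → (72.36,91.49) → (62.77,98.45) → (50.93,98.45) → (41.34,91.49) → (37.68,80.22) → (41.34,68.95) → (50.93,61.99) → (62.77,61.99) → (72.36,68.95) → (76.02,80.22), returning to the start.

Shape 3 is a circle drawn with `<circle>`. Its stroke #000000 means cut at S904, F1084. After flipping Y the toolpath is (117.45,86.93) → (112.60,101.84) → (99.92,111.06) → (84.24,111.06) → (71.56,101.84) → (66.71,86.93) → (71.56,72.02) → (84.24,62.80) → (99.92,62.80) → (112.60,72.02) → (117.45,86.93), returning to the start.

Shape 4 is a cubic bezier drawn with `<path>`. Its stroke #000000 means cut at S904, F1084. After flipping Y the toolpath is (38.82,49.48) → (33.22,52.85) → (30.28,47.64) → (28.08,38.09) → (24.70,28.43) → (18.25,22.87).

G21
G90
G00 X57.95 Y78.61
M4 S337
G01 X58.80 Y80.09 F4099
G01 X57.57 Y76.42 F4099
G01 X54.25 Y67.60 F4099
G01 X48.85 Y53.62 F4099
G01 X41.36 Y34.50 F4099
M5
G00 X76.02 Y80.22
M4 S904
G01 X72.36 Y91.49 F1084
G01 X62.77 Y98.45 F1084
G01 X50.93 Y98.45 F1084
G01 X41.34 Y91.49 F1084
G01 X37.68 Y80.22 F1084
G01 X41.34 Y68.95 F1084
G01 X50.93 Y61.99 F1084
G01 X62.77 Y61.99 F1084
G01 X72.36 Y68.95 F1084
G01 X76.02 Y80.22 F1084
M5
G00 X117.45 Y86.93
M4 S904
G01 X112.60 Y101.84 F1084
G01 X99.92 Y111.06 F1084
G01 X84.24 Y111.06 F1084
G01 X71.56 Y101.84 F1084
G01 X66.71 Y86.93 F1084
G01 X71.56 Y72.02 F1084
G01 X84.24 Y62.80 F1084
G01 X99.92 Y62.80 F1084
G01 X112.60 Y72.02 F1084
G01 X117.45 Y86.93 F1084
M5
G00 X38.82 Y49.48
M4 S904
G01 X33.22 Y52.85 F1084
G01 X30.28 Y47.64 F1084
G01 X28.08 Y38.09 F1084
G01 X24.70 Y28.43 F1084
G01 X18.25 Y22.87 F1084
M5
G00 X0.00 Y0.00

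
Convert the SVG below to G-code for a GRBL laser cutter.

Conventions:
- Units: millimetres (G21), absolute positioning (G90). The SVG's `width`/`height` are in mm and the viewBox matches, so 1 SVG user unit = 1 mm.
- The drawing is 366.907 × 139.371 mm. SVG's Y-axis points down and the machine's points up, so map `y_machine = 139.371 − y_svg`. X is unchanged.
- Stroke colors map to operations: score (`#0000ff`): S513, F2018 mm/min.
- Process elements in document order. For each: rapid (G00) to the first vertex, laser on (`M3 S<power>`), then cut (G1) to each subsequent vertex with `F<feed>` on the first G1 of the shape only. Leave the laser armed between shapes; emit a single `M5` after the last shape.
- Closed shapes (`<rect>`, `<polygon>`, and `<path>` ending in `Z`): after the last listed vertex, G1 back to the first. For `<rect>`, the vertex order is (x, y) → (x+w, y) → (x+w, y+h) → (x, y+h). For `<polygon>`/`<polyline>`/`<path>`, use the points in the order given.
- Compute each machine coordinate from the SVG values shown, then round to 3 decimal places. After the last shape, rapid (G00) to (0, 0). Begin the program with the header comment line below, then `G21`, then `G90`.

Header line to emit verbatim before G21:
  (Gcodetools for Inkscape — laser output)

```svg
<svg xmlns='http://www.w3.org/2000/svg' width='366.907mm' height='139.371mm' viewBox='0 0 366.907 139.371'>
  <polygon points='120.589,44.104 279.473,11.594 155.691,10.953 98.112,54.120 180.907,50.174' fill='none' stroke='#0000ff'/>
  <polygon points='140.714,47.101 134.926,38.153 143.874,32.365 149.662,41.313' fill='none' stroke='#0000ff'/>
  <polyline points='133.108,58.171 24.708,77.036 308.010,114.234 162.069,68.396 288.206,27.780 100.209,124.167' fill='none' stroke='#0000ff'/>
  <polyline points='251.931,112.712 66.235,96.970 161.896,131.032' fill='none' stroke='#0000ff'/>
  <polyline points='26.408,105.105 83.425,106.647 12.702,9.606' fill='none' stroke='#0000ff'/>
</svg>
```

(Gcodetools for Inkscape — laser output)
G21
G90
G00 X120.589 Y95.267
M3 S513
G1 X279.473 Y127.777 F2018
G1 X155.691 Y128.418
G1 X98.112 Y85.251
G1 X180.907 Y89.197
G1 X120.589 Y95.267
G00 X140.714 Y92.270
M3 S513
G1 X134.926 Y101.218 F2018
G1 X143.874 Y107.006
G1 X149.662 Y98.058
G1 X140.714 Y92.270
G00 X133.108 Y81.200
M3 S513
G1 X24.708 Y62.335 F2018
G1 X308.010 Y25.137
G1 X162.069 Y70.975
G1 X288.206 Y111.591
G1 X100.209 Y15.204
G00 X251.931 Y26.659
M3 S513
G1 X66.235 Y42.401 F2018
G1 X161.896 Y8.339
G00 X26.408 Y34.266
M3 S513
G1 X83.425 Y32.724 F2018
G1 X12.702 Y129.765
M5
G00 X0.000 Y0.000

viewBox `0 0 366.907 139.371` with mm width/height → 1 unit = 1 mm. Flip: y_m = 139.371 − y_svg.

**Shape 1** — `<polygon>` closed polygon, stroke `#0000ff` → score (S513, F2018). Machine vertices: (120.589,95.267) → (279.473,127.777) → (155.691,128.418) → (98.112,85.251) → (180.907,89.197) → (120.589,95.267). Closed: final G1 returns to the first vertex.

**Shape 2** — `<polygon>` regular polygon, stroke `#0000ff` → score (S513, F2018). Machine vertices: (140.714,92.270) → (134.926,101.218) → (143.874,107.006) → (149.662,98.058) → (140.714,92.270). Closed: final G1 returns to the first vertex.

**Shape 3** — `<polyline>` open polyline, stroke `#0000ff` → score (S513, F2018). Machine vertices: (133.108,81.200) → (24.708,62.335) → (308.010,25.137) → (162.069,70.975) → (288.206,111.591) → (100.209,15.204). Open path.

**Shape 4** — `<polyline>` open polyline, stroke `#0000ff` → score (S513, F2018). Machine vertices: (251.931,26.659) → (66.235,42.401) → (161.896,8.339). Open path.

**Shape 5** — `<polyline>` open polyline, stroke `#0000ff` → score (S513, F2018). Machine vertices: (26.408,34.266) → (83.425,32.724) → (12.702,129.765). Open path.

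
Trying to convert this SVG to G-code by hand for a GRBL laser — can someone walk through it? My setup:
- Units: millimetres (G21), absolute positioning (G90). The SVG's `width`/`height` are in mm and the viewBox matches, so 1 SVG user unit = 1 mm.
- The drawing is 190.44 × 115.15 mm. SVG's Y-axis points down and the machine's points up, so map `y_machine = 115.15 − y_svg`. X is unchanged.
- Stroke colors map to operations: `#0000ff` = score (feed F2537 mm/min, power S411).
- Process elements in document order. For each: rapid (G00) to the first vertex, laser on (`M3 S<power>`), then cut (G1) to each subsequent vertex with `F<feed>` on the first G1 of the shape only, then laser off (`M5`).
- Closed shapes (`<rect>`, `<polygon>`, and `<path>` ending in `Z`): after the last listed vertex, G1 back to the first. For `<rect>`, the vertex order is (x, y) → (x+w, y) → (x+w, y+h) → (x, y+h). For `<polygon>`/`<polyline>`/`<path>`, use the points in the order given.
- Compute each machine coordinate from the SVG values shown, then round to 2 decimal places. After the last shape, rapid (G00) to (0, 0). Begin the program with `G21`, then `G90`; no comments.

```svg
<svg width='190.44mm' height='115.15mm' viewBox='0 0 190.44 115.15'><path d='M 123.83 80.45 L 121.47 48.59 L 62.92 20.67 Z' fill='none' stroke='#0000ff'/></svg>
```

G21
G90
G00 X123.83 Y34.70
M3 S411
G1 X121.47 Y66.56 F2537
G1 X62.92 Y94.48
G1 X123.83 Y34.70
M5
G00 X0.00 Y0.00

Since the viewBox matches the mm dimensions, user units are millimetres directly. The only transform is the Y-flip y_m = 115.15 − y_svg.

Shape 1 is a closed polygon drawn with `<path>`. Its stroke #0000ff means score at S411, F2537. After flipping Y the toolpath is (123.83,34.70) → (121.47,66.56) → (62.92,94.48) → (123.83,34.70), returning to the start.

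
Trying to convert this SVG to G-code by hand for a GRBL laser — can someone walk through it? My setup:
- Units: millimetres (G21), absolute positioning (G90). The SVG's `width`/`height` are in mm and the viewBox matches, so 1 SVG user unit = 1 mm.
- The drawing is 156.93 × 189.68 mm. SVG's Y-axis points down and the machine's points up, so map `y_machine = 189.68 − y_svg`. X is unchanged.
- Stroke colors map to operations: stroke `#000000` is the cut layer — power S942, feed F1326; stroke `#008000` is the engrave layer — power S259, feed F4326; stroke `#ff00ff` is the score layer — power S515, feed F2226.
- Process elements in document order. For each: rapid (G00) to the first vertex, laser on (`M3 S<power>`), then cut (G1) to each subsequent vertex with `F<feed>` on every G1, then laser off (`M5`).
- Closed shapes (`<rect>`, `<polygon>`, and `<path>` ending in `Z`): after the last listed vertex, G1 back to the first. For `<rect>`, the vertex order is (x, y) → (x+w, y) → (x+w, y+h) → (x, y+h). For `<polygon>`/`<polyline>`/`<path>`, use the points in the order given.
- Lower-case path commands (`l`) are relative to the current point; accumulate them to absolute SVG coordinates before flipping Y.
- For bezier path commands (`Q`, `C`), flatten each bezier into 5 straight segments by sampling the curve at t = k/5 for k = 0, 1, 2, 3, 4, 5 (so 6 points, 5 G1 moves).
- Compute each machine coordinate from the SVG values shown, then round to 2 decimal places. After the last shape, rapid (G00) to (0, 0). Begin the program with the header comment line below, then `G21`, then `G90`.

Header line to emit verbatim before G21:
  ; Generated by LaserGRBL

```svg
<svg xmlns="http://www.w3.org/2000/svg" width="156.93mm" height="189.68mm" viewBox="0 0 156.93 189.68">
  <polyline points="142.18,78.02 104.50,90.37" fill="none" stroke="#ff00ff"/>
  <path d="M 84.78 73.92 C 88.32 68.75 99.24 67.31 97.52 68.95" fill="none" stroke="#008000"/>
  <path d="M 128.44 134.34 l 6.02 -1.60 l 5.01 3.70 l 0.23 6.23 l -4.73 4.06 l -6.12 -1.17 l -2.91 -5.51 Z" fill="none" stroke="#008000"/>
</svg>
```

; Generated by LaserGRBL
G21
G90
G00 X142.18 Y111.66
M3 S515
G1 X104.50 Y99.31 F2226
M5
G00 X84.78 Y115.76
M3 S259
G1 X87.63 Y118.42 F4326
G1 X91.29 Y120.22 F4326
G1 X94.80 Y121.18 F4326
G1 X97.20 Y121.34 F4326
G1 X97.52 Y120.73 F4326
M5
G00 X128.44 Y55.34
M3 S259
G1 X134.46 Y56.94 F4326
G1 X139.47 Y53.24 F4326
G1 X139.70 Y47.01 F4326
G1 X134.97 Y42.95 F4326
G1 X128.85 Y44.12 F4326
G1 X125.94 Y49.63 F4326
G1 X128.44 Y55.34 F4326
M5
G00 X0.00 Y0.00

1 u = 1 mm; y_m = 189.68 − y.

[1] `<polyline>` line segment, #ff00ff→score S515 F2226: (142.18,111.66) → (104.50,99.31)

[2] `<path>` cubic bezier, #008000→engrave S259 F4326: (84.78,115.76) → (87.63,118.42) → (91.29,120.22) → (94.80,121.18) → (97.20,121.34) → (97.52,120.73)

[3] `<path>` regular polygon, #008000→engrave S259 F4326: (128.44,55.34) → (134.46,56.94) → (139.47,53.24) → (139.70,47.01) → (134.97,42.95) → (128.85,44.12) → (125.94,49.63) → (128.44,55.34) (closed)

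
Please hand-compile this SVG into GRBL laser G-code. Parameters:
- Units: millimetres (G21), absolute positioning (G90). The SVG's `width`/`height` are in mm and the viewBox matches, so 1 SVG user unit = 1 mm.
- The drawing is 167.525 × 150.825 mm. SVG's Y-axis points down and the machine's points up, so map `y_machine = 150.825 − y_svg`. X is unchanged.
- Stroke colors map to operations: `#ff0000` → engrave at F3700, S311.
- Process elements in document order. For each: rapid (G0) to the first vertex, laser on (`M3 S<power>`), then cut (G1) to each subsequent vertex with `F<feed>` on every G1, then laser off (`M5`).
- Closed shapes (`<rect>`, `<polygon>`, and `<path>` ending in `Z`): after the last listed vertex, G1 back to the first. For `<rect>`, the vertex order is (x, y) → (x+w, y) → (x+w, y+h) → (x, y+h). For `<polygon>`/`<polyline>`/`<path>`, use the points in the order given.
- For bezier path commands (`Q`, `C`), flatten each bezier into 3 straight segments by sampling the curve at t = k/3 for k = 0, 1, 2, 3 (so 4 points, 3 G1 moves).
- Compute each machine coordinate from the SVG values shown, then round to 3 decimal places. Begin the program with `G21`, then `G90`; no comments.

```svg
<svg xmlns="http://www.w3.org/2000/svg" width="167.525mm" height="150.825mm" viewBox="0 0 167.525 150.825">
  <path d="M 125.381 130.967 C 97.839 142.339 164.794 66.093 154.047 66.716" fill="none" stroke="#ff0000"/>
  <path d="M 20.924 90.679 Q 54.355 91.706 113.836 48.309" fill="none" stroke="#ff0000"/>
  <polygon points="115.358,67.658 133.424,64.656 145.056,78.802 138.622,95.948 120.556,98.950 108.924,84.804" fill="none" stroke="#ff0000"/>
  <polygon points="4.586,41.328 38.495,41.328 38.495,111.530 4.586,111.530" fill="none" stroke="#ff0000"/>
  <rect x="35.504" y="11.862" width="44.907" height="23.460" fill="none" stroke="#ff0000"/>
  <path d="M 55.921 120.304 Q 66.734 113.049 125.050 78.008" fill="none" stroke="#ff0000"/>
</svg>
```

G21
G90
G0 X125.381 Y19.858
M3 S311
G1 X122.960 Y31.600 F3700
G1 X145.271 Y65.201 F3700
G1 X154.047 Y84.109 F3700
M5
G0 X20.924 Y60.146
M3 S311
G1 X46.106 Y64.397 F3700
G1 X77.076 Y78.521 F3700
G1 X113.836 Y102.516 F3700
M5
G0 X115.358 Y83.167
M3 S311
G1 X133.424 Y86.169 F3700
G1 X145.056 Y72.023 F3700
G1 X138.622 Y54.877 F3700
G1 X120.556 Y51.875 F3700
G1 X108.924 Y66.021 F3700
G1 X115.358 Y83.167 F3700
M5
G0 X4.586 Y109.497
M3 S311
G1 X38.495 Y109.497 F3700
G1 X38.495 Y39.295 F3700
G1 X4.586 Y39.295 F3700
G1 X4.586 Y109.497 F3700
M5
G0 X35.504 Y138.963
M3 S311
G1 X80.411 Y138.963 F3700
G1 X80.411 Y115.503 F3700
G1 X35.504 Y115.503 F3700
G1 X35.504 Y138.963 F3700
M5
G0 X55.921 Y30.521
M3 S311
G1 X68.408 Y38.445 F3700
G1 X91.451 Y52.544 F3700
G1 X125.050 Y72.817 F3700
M5

viewBox `0 0 167.525 150.825` with mm width/height → 1 unit = 1 mm. Flip: y_m = 150.825 − y_svg.

**Shape 1** — `<path>` cubic bezier, stroke `#ff0000` → engrave (S311, F3700). Control points (SVG): P0=(125.381,130.967), P1=(97.839,142.339), P2=(164.794,66.093), P3=(154.047,66.716); sampled at t=k/3. Machine vertices: (125.381,19.858) → (122.960,31.600) → (145.271,65.201) → (154.047,84.109). Open path.

**Shape 2** — `<path>` quadratic bezier, stroke `#ff0000` → engrave (S311, F3700). Control points (SVG): P0=(20.924,90.679), P1=(54.355,91.706), P2=(113.836,48.309); sampled at t=k/3. Machine vertices: (20.924,60.146) → (46.106,64.397) → (77.076,78.521) → (113.836,102.516). Open path.

**Shape 3** — `<polygon>` regular polygon, stroke `#ff0000` → engrave (S311, F3700). Machine vertices: (115.358,83.167) → (133.424,86.169) → (145.056,72.023) → (138.622,54.877) → (120.556,51.875) → (108.924,66.021) → (115.358,83.167). Closed: final G1 returns to the first vertex.

**Shape 4** — `<polygon>` rectangle, stroke `#ff0000` → engrave (S311, F3700). Machine vertices: (4.586,109.497) → (38.495,109.497) → (38.495,39.295) → (4.586,39.295) → (4.586,109.497). Closed: final G1 returns to the first vertex.

**Shape 5** — `<rect>` rectangle, stroke `#ff0000` → engrave (S311, F3700). Machine vertices: (35.504,138.963) → (80.411,138.963) → (80.411,115.503) → (35.504,115.503) → (35.504,138.963). Closed: final G1 returns to the first vertex.

**Shape 6** — `<path>` quadratic bezier, stroke `#ff0000` → engrave (S311, F3700). Control points (SVG): P0=(55.921,120.304), P1=(66.734,113.049), P2=(125.050,78.008); sampled at t=k/3. Machine vertices: (55.921,30.521) → (68.408,38.445) → (91.451,52.544) → (125.050,72.817). Open path.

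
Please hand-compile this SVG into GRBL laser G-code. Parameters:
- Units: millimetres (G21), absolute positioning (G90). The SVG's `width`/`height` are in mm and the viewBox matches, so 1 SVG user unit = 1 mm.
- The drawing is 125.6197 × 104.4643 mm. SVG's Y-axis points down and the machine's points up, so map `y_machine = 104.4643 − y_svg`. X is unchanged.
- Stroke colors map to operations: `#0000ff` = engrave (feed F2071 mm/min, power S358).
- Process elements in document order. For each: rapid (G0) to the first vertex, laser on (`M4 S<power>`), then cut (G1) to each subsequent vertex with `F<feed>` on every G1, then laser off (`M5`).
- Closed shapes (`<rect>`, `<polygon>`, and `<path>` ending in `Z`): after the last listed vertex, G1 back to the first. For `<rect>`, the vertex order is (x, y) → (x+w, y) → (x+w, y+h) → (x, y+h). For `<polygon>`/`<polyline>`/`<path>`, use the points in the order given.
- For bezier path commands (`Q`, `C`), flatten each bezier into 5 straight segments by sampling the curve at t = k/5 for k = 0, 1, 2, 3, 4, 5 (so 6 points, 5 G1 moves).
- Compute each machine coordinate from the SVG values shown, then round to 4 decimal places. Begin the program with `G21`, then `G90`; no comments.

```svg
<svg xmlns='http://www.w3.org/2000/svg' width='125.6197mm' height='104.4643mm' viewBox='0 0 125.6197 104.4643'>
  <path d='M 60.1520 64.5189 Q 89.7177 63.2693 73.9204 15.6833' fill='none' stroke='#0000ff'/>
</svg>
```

G21
G90
G0 X60.1520 Y39.9454
M4 S358
G1 X70.1638 Y42.2987 F2071
G1 X76.5465 Y48.3589 F2071
G1 X79.3002 Y58.1260 F2071
G1 X78.4248 Y71.6001 F2071
G1 X73.9204 Y88.7810 F2071
M5

1 u = 1 mm; y_m = 104.4643 − y.

[1] `<path>` quadratic bezier, #0000ff→engrave S358 F2071: (60.1520,39.9454) → (70.1638,42.2987) → (76.5465,48.3589) → (79.3002,58.1260) → (78.4248,71.6001) → (73.9204,88.7810)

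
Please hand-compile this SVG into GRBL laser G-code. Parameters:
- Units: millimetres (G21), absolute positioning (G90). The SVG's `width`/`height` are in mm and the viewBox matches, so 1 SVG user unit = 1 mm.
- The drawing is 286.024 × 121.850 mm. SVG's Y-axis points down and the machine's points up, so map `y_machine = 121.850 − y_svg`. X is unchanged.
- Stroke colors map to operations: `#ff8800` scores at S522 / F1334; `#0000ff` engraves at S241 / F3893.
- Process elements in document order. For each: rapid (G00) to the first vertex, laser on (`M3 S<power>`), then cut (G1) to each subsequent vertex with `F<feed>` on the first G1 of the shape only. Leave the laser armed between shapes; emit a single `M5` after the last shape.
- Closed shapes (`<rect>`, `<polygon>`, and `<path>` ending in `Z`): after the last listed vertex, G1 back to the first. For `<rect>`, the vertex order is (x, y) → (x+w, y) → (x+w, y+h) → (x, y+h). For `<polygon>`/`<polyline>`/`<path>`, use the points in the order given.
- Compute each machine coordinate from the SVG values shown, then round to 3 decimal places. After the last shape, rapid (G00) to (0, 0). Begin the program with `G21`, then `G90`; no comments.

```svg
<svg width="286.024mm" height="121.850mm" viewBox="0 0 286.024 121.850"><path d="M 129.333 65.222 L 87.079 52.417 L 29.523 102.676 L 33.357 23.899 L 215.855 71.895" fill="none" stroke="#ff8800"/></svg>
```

viewBox `0 0 286.024 121.850` with mm width/height → 1 unit = 1 mm. Flip: y_m = 121.850 − y_svg.

**Shape 1** — `<path>` open polyline, stroke `#ff8800` → score (S522, F1334). Machine vertices: (129.333,56.628) → (87.079,69.433) → (29.523,19.174) → (33.357,97.951) → (215.855,49.955). Open path.

G21
G90
G00 X129.333 Y56.628
M3 S522
G1 X87.079 Y69.433 F1334
G1 X29.523 Y19.174
G1 X33.357 Y97.951
G1 X215.855 Y49.955
M5
G00 X0.000 Y0.000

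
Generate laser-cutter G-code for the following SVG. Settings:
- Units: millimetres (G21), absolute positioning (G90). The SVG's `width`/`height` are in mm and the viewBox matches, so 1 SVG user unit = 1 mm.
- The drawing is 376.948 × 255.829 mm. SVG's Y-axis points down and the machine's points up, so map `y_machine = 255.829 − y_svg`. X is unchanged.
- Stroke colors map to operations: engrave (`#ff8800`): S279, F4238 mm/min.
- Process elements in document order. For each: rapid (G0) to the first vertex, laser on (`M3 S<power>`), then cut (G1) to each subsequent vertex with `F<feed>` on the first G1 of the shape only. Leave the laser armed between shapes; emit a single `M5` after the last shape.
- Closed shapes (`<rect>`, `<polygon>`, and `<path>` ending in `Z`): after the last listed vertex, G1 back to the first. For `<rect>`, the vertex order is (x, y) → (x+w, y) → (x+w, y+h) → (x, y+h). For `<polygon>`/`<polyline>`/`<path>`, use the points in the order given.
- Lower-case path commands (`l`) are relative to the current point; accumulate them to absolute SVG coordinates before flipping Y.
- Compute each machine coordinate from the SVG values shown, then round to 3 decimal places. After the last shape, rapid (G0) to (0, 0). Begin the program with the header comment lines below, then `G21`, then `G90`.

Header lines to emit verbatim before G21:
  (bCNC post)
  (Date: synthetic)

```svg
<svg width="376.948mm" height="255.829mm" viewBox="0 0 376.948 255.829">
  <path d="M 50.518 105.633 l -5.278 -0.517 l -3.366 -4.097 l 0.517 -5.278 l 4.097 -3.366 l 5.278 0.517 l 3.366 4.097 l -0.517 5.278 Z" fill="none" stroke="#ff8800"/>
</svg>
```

Since the viewBox matches the mm dimensions, user units are millimetres directly. The only transform is the Y-flip y_m = 255.829 − y_svg.

Shape 1 is a regular polygon drawn with `<path>`. Its stroke #ff8800 means engrave at S279, F4238. After flipping Y the toolpath is (50.518,150.196) → (45.240,150.713) → (41.874,154.810) → (42.391,160.088) → (46.488,163.454) → (51.766,162.937) → (55.132,158.840) → (54.615,153.562) → (50.518,150.196), returning to the start.

(bCNC post)
(Date: synthetic)
G21
G90
G0 X50.518 Y150.196
M3 S279
G1 X45.240 Y150.713 F4238
G1 X41.874 Y154.810
G1 X42.391 Y160.088
G1 X46.488 Y163.454
G1 X51.766 Y162.937
G1 X55.132 Y158.840
G1 X54.615 Y153.562
G1 X50.518 Y150.196
M5
G0 X0.000 Y0.000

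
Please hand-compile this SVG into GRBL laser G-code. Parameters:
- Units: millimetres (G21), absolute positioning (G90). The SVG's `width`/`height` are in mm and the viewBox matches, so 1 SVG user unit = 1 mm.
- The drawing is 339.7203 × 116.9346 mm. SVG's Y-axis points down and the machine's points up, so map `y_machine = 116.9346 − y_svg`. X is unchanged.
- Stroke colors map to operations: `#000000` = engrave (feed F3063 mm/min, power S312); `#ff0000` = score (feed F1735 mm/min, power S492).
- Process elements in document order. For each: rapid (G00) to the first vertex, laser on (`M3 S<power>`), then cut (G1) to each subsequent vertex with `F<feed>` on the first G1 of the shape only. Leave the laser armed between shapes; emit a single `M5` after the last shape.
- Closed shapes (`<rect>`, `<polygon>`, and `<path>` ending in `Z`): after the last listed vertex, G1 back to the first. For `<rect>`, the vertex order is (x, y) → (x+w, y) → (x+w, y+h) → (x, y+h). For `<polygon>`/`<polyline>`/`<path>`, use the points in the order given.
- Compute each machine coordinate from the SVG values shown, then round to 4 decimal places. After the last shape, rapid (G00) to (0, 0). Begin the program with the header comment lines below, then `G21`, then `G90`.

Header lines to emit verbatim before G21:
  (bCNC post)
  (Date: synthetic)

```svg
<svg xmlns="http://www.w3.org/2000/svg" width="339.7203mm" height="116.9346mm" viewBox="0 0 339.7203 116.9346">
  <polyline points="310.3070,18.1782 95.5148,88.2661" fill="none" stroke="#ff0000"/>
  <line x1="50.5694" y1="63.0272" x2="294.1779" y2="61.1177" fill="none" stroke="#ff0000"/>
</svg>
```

viewBox `0 0 339.7203 116.9346` with mm width/height → 1 unit = 1 mm. Flip: y_m = 116.9346 − y_svg.

**Shape 1** — `<polyline>` line segment, stroke `#ff0000` → score (S492, F1735). Machine vertices: (310.3070,98.7564) → (95.5148,28.6685). Open path.

**Shape 2** — `<line>` line segment, stroke `#ff0000` → score (S492, F1735). Machine vertices: (50.5694,53.9074) → (294.1779,55.8169). Open path.

(bCNC post)
(Date: synthetic)
G21
G90
G00 X310.3070 Y98.7564
M3 S492
G1 X95.5148 Y28.6685 F1735
G00 X50.5694 Y53.9074
M3 S492
G1 X294.1779 Y55.8169 F1735
M5
G00 X0.0000 Y0.0000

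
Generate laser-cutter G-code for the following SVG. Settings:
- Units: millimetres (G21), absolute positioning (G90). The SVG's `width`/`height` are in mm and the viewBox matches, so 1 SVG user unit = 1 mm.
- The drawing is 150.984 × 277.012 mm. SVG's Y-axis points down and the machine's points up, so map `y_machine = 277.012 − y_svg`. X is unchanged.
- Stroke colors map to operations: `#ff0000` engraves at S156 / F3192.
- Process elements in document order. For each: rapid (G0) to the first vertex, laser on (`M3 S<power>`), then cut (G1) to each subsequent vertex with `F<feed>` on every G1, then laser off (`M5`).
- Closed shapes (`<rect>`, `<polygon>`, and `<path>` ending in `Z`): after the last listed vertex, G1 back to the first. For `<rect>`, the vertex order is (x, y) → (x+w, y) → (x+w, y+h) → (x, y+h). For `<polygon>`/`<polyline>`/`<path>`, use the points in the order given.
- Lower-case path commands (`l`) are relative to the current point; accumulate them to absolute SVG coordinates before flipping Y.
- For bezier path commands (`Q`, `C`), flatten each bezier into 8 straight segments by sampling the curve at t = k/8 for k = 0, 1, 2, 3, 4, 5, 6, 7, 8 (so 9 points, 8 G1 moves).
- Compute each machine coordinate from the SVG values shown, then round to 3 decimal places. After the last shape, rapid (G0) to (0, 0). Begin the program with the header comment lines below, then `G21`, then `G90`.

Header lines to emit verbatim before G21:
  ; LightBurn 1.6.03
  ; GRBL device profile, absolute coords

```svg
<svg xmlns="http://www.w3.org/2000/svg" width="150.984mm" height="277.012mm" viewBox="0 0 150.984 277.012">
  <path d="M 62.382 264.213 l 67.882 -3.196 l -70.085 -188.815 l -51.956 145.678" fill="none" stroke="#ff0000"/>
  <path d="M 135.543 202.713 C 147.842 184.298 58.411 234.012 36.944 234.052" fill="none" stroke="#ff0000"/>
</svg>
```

Since the viewBox matches the mm dimensions, user units are millimetres directly. The only transform is the Y-flip y_m = 277.012 − y_svg.

Shape 1 is a open polyline drawn with `<path>`. Its stroke #ff0000 means engrave at S156, F3192. After flipping Y the toolpath is (62.382,12.799) → (130.264,15.995) → (60.179,204.810) → (8.223,59.132).

Shape 2 is a cubic bezier drawn with `<path>`. Its stroke #ff0000 means engrave at S156, F3192. After flipping Y the toolpath is (135.543,74.299) → (135.718,78.241) → (128.344,77.177) → (115.411,72.486) → (98.906,65.550) → (80.818,57.749) → (63.136,50.463) → (47.849,45.073) → (36.944,42.960).

; LightBurn 1.6.03
; GRBL device profile, absolute coords
G21
G90
G0 X62.382 Y12.799
M3 S156
G1 X130.264 Y15.995 F3192
G1 X60.179 Y204.810 F3192
G1 X8.223 Y59.132 F3192
M5
G0 X135.543 Y74.299
M3 S156
G1 X135.718 Y78.241 F3192
G1 X128.344 Y77.177 F3192
G1 X115.411 Y72.486 F3192
G1 X98.906 Y65.550 F3192
G1 X80.818 Y57.749 F3192
G1 X63.136 Y50.463 F3192
G1 X47.849 Y45.073 F3192
G1 X36.944 Y42.960 F3192
M5
G0 X0.000 Y0.000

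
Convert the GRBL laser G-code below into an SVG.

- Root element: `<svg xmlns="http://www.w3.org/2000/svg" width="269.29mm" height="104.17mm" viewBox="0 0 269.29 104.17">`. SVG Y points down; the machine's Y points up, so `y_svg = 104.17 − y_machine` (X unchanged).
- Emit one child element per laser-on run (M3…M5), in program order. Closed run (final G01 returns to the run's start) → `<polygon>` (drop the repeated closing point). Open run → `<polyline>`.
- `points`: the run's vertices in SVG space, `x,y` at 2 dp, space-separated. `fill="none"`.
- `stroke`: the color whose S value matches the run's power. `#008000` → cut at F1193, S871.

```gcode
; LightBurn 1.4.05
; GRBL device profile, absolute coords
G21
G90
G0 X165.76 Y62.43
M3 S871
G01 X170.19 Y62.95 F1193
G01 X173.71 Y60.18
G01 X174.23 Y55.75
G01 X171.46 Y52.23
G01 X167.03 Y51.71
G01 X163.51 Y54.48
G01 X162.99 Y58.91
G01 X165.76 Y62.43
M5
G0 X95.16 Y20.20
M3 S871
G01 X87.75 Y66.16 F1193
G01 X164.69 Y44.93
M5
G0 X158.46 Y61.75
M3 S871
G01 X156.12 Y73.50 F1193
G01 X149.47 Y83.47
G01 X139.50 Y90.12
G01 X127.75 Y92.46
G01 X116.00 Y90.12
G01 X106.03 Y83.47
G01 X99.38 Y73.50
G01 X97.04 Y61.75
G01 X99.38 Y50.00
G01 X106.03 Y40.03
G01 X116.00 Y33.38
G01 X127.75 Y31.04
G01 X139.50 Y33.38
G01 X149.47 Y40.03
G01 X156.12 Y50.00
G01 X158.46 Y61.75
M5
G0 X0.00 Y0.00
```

<svg xmlns="http://www.w3.org/2000/svg" width="269.29mm" height="104.17mm" viewBox="0 0 269.29 104.17">
  <polygon points="165.76,41.74 170.19,41.22 173.71,43.99 174.23,48.42 171.46,51.94 167.03,52.46 163.51,49.69 162.99,45.26" fill="none" stroke="#008000"/>
  <polyline points="95.16,83.97 87.75,38.01 164.69,59.24" fill="none" stroke="#008000"/>
  <polygon points="158.46,42.42 156.12,30.67 149.47,20.70 139.50,14.05 127.75,11.71 116.00,14.05 106.03,20.70 99.38,30.67 97.04,42.42 99.38,54.17 106.03,64.14 116.00,70.79 127.75,73.13 139.50,70.79 149.47,64.14 156.12,54.17" fill="none" stroke="#008000"/>
</svg>

y_svg = 104.17 − y_m. Every run uses S871, so all elements get stroke `#008000` (cut).

[1] closed run; points: 165.76,41.74 170.19,41.22 173.71,43.99 174.23,48.42 171.46,51.94 167.03,52.46 163.51,49.69 162.99,45.26

[2] open run; points: 95.16,83.97 87.75,38.01 164.69,59.24

[3] closed run; points: 158.46,42.42 156.12,30.67 149.47,20.70 139.50,14.05 127.75,11.71 116.00,14.05 106.03,20.70 99.38,30.67 97.04,42.42 99.38,54.17 106.03,64.14 116.00,70.79 127.75,73.13 139.50,70.79 149.47,64.14 156.12,54.17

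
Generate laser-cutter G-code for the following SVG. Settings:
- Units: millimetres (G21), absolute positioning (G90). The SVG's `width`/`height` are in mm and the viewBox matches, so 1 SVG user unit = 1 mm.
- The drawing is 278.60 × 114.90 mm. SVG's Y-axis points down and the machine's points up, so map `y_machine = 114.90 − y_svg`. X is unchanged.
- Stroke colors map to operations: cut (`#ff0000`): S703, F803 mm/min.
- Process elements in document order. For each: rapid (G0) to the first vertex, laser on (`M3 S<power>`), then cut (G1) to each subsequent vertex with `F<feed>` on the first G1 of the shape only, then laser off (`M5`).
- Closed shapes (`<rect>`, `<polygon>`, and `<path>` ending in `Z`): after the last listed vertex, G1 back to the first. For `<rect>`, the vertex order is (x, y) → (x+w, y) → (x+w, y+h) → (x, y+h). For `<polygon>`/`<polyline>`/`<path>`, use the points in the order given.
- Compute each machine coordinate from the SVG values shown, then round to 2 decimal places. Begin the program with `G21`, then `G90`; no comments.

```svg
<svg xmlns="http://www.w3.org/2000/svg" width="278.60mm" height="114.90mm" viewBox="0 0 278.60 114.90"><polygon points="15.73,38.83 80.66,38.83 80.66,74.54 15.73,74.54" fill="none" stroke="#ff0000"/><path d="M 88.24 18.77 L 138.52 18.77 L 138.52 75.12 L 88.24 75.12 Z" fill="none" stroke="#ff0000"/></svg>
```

Since the viewBox matches the mm dimensions, user units are millimetres directly. The only transform is the Y-flip y_m = 114.90 − y_svg.

Shape 1 is a rectangle drawn with `<polygon>`. Its stroke #ff0000 means cut at S703, F803. After flipping Y the toolpath is (15.73,76.07) → (80.66,76.07) → (80.66,40.36) → (15.73,40.36) → (15.73,76.07), returning to the start.

Shape 2 is a rectangle drawn with `<path>`. Its stroke #ff0000 means cut at S703, F803. After flipping Y the toolpath is (88.24,96.13) → (138.52,96.13) → (138.52,39.78) → (88.24,39.78) → (88.24,96.13), returning to the start.

G21
G90
G0 X15.73 Y76.07
M3 S703
G1 X80.66 Y76.07 F803
G1 X80.66 Y40.36
G1 X15.73 Y40.36
G1 X15.73 Y76.07
M5
G0 X88.24 Y96.13
M3 S703
G1 X138.52 Y96.13 F803
G1 X138.52 Y39.78
G1 X88.24 Y39.78
G1 X88.24 Y96.13
M5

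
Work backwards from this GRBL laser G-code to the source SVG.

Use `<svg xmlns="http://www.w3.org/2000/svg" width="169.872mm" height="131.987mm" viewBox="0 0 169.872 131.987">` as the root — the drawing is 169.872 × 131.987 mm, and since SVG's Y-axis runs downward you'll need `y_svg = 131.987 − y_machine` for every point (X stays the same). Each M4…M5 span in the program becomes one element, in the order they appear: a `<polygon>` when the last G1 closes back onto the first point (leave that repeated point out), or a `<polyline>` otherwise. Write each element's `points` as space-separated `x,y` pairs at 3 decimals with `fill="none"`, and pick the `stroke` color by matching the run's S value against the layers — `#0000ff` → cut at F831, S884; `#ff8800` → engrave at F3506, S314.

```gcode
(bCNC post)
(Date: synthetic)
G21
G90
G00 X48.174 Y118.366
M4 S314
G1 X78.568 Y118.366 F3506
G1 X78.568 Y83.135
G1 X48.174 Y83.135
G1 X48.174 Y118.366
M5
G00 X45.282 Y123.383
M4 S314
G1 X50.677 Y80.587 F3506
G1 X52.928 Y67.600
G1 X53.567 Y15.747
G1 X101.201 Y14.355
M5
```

Each laser-on run becomes one SVG element. Flip Y back into SVG space with y_svg = 131.987 − y_machine. Every run uses S314, so all elements get stroke `#ff8800` (engrave).

Run 1: The run returns to its start, so emit a `<polygon>` with points (Y-flipped): 48.174,13.621 78.568,13.621 78.568,48.852 48.174,48.852.

Run 2: The run is open, so emit a `<polyline>` with points (Y-flipped): 45.282,8.604 50.677,51.400 52.928,64.387 53.567,116.240 101.201,117.632.

<svg xmlns="http://www.w3.org/2000/svg" width="169.872mm" height="131.987mm" viewBox="0 0 169.872 131.987">
  <polygon points="48.174,13.621 78.568,13.621 78.568,48.852 48.174,48.852" fill="none" stroke="#ff8800"/>
  <polyline points="45.282,8.604 50.677,51.400 52.928,64.387 53.567,116.240 101.201,117.632" fill="none" stroke="#ff8800"/>
</svg>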